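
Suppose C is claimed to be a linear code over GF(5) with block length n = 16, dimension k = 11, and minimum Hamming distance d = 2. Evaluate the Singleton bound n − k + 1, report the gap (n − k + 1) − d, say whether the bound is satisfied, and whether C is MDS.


Singleton RHS = n − k + 1 = 6, slack = 4, bound satisfied, not MDS.

Singleton bound: d ≤ n − k + 1.
Here n = 16, k = 11, so n − k + 1 = 6.
Given d = 2, check d ≤ 6: YES.
Slack = (n − k + 1) − d = 4.
The code is NOT MDS (slack = 4 > 0).
Description: the claimed parameters are [16, 11, 2]_5; such a code would be non-MDS.


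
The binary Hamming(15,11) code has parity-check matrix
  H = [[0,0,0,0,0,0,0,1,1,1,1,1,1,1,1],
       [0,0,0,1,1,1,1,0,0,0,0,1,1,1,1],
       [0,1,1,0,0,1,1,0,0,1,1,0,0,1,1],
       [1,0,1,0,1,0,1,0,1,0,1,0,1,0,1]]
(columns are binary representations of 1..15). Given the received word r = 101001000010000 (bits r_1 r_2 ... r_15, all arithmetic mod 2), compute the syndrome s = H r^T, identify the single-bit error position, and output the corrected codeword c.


s = (1, 1, 1, 1)^T, error position = 15, corrected codeword c = 101001000010001

Compute s = H r^T mod 2 one row at a time:
  s_1 = 0 + 0 + 0 + 1 + 0 + 0 + 0 + 0 = 1 ≡ 1 (mod 2).
  s_2 = 0 + 0 + 1 + 0 + 0 + 0 + 0 + 0 = 1 ≡ 1 (mod 2).
  s_3 = 0 + 1 + 1 + 0 + 0 + 1 + 0 + 0 = 3 ≡ 1 (mod 2).
  s_4 = 1 + 1 + 0 + 0 + 0 + 1 + 0 + 0 = 3 ≡ 1 (mod 2).
s = (1, 1, 1, 1)^T — this equals column 15 of H (binary 1111), so error is at position 15.
Correct: flip bit 15 of r = 101001000010000 to get c = 101001000010001.


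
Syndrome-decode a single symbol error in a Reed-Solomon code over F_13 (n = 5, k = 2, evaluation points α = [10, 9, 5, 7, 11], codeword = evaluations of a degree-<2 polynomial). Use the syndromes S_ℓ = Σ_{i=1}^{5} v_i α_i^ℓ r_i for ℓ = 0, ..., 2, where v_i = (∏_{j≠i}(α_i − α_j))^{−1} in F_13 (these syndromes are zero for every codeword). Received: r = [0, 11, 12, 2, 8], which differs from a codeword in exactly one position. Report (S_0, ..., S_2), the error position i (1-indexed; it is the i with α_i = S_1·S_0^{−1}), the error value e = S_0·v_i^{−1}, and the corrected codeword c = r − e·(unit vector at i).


S = (2, 5, 6), error at position 2, error magnitude e = 6, c = [0, 5, 12, 2, 8].

Step 1: column multipliers v_i = (∏_{j≠i}(α_i − α_j))^{−1} mod 13.
  i = 1 (α = 10): (10−9)(10−5)(10−7)(10−11) = 1·5·3·(−1) = −15 ≡ 11, so v_1 = 11^{−1} = 6 (mod 13).
  i = 2 (α = 9): (9−10)(9−5)(9−7)(9−11) = (−1)·4·2·(−2) = 16 ≡ 3, so v_2 = 3^{−1} = 9 (mod 13).
  i = 3 (α = 5): (5−10)(5−9)(5−7)(5−11) = (−5)·(−4)·(−2)·(−6) = 240 ≡ 6, so v_3 = 6^{−1} = 11 (mod 13).
  i = 4 (α = 7): (7−10)(7−9)(7−5)(7−11) = (−3)·(−2)·2·(−4) = −48 ≡ 4, so v_4 = 4^{−1} = 10 (mod 13).
  i = 5 (α = 11): (11−10)(11−9)(11−5)(11−7) = 1·2·6·4 = 48 ≡ 9, so v_5 = 9^{−1} = 3 (mod 13).
  v = [6, 9, 11, 10, 3].
Step 2: syndromes of r = [0, 11, 12, 2, 8] (all sums mod 13).
  S_0 = Σ v_i r_i = 6·0 + 9·11 + 11·12 + 10·2 + 3·8 = 275 ≡ 2.
  S_1 = Σ v_i α_i r_i = 6·10·0 + 9·9·11 + 11·5·12 + 10·7·2 + 3·11·8 = 1955 ≡ 5.
  α_i^2 mod 13 = [9, 3, 12, 10, 4].
  S_2 = Σ v_i α_i^2 r_i = 6·9·0 + 9·3·11 + 11·12·12 + 10·10·2 + 3·4·8 = 2177 ≡ 6.
  S = (2, 5, 6) ≠ 0, so r is not a codeword (an error is present).
Step 3: locate the error. For a single error e at position i, S_ℓ = v_i·e·α_i^ℓ, so α_err = S_1/S_0.
  S_0^{−1} = 2^{−1} = 7 (mod 13), so α_err = 5·7 = 35 ≡ 9 = α_2. Error position i = 2.
  Consistency check: S_2/S_1 = 6·8 = 48 ≡ 9 = α_err ✓ (single-error assumption holds).
Step 4: error magnitude e = S_0/v_2 = S_0·∏_{j≠2}(α_2 − α_j) = 2·3 = 6 ≡ 6 (mod 13).
Step 5: correct position 2: c_2 = r_2 − e = 11 − 6 ≡ 5 (mod 13). Hence c = [0, 5, 12, 2, 8].
  Check: interpolating c through the α_i gives m(x) = 11 + 8·x (degree < 2) with m(α_i) = c_i for every i, so c is indeed a codeword.


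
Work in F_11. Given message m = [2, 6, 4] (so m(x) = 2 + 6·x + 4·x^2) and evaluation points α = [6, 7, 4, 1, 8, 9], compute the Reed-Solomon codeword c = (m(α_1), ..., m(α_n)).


c = [6, 9, 2, 1, 9, 6]

Message polynomial: m(x) = 2 + 6·x + 4·x^2 (mod 11).
For each evaluation point α_i, compute m(α_i) mod 11:
  α_1 = 6: Horner steps 4 → 8 → 6, so m(6) = 6.
  α_2 = 7: Horner steps 4 → 1 → 9, so m(7) = 9.
  α_3 = 4: Horner steps 4 → 0 → 2, so m(4) = 2.
  α_4 = 1: Horner steps 4 → 10 → 1, so m(1) = 1.
  α_5 = 8: Horner steps 4 → 5 → 9, so m(8) = 9.
  α_6 = 9: Horner steps 4 → 9 → 6, so m(9) = 6.
Codeword c = [6, 9, 2, 1, 9, 6] ∈ F_11^6.


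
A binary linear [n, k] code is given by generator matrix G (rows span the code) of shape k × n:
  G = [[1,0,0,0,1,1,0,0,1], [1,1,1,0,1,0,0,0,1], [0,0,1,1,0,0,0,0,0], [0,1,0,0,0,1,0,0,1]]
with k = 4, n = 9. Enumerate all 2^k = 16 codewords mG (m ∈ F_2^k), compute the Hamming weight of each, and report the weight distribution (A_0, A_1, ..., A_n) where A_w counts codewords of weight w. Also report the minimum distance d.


Weight distribution: A_0 = 1, A_2 = 3, A_3 = 4, A_4 = 3, A_5 = 4, A_6 = 1. Minimum distance d = 2.

Enumerate all 2^4 = 16 messages m ∈ F_2^4.
For each, compute codeword c = mG in F_2^9, then tally its weight.
  m = 0000 → c = 000000000, weight = 0.
  m = 1000 → c = 100011001, weight = 4.
  m = 0100 → c = 111010001, weight = 5.
  m = 1100 → c = 011001000, weight = 3.
  m = 0010 → c = 001100000, weight = 2.
  m = 1010 → c = 101111001, weight = 6.
  m = 0110 → c = 110110001, weight = 5.
  m = 1110 → c = 010101000, weight = 3.
  m = 0001 → c = 010001001, weight = 3.
  m = 1001 → c = 110010000, weight = 3.
  m = 0101 → c = 101011000, weight = 4.
  m = 1101 → c = 001000001, weight = 2.
  m = 0011 → c = 011101001, weight = 5.
  m = 1011 → c = 111110000, weight = 5.
  m = 0111 → c = 100111000, weight = 4.
  m = 1111 → c = 000100001, weight = 2.
Tally weights:
  weight 0: 1 codewords.
  weight 2: 3 codewords.
  weight 3: 4 codewords.
  weight 4: 3 codewords.
  weight 5: 4 codewords.
  weight 6: 1 codewords.
Minimum distance d = smallest w > 0 with A_w > 0 = 2.
Sanity: Σ A_w = 16 = 2^4 = 16 ✓.


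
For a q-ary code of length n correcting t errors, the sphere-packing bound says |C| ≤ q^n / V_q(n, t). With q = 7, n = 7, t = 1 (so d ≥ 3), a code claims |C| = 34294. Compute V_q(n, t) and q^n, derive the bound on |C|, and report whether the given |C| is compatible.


V_q(n, t) = 43, q^n = 823543, Hamming bound = 19152, |C| = 34294 > bound (violated).

Step 1: Compute V_q(n, t) = Σ_{j=0}^1 C(n, j) (q−1)^j.
  j = 0: C(7,0)·(6)^0 = 1·1 = 1.
  j = 1: C(7,1)·(6)^1 = 7·6 = 42.
  V_q(n, t) = 1 + 42 = 43.
Step 2: q^n = 7^7 = 823543.
Step 3: Hamming bound ⌊q^n / V_q(n,t)⌋ = ⌊823543/43⌋ = 19152.
Step 4: Compare |C| = 34294 to 19152: violated.
The claimed |C| lies above the Hamming bound, so no 7-ary code of length 7 with d ≥ 3 can have 34294 codewords.


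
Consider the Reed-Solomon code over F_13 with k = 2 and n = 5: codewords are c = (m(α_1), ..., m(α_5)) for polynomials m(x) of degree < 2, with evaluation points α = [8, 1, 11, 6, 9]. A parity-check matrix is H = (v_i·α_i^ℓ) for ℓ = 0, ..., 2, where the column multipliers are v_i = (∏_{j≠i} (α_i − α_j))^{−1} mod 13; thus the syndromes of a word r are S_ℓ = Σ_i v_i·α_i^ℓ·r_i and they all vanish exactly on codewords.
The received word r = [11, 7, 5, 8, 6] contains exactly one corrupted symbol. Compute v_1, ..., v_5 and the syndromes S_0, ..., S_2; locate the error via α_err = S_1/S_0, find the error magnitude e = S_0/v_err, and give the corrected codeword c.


S = (9, 8, 10), error at position 3, error magnitude e = 9, c = [11, 7, 9, 8, 6].

Step 1: column multipliers v_i = (∏_{j≠i}(α_i − α_j))^{−1} mod 13.
  i = 1 (α = 8): (8−1)(8−11)(8−6)(8−9) = 7·(−3)·2·(−1) = 42 ≡ 3, so v_1 = 3^{−1} = 9 (mod 13).
  i = 2 (α = 1): (1−8)(1−11)(1−6)(1−9) = (−7)·(−10)·(−5)·(−8) = 2800 ≡ 5, so v_2 = 5^{−1} = 8 (mod 13).
  i = 3 (α = 11): (11−8)(11−1)(11−6)(11−9) = 3·10·5·2 = 300 ≡ 1, so v_3 = 1^{−1} = 1 (mod 13).
  i = 4 (α = 6): (6−8)(6−1)(6−11)(6−9) = (−2)·5·(−5)·(−3) = −150 ≡ 6, so v_4 = 6^{−1} = 11 (mod 13).
  i = 5 (α = 9): (9−8)(9−1)(9−11)(9−6) = 1·8·(−2)·3 = −48 ≡ 4, so v_5 = 4^{−1} = 10 (mod 13).
  v = [9, 8, 1, 11, 10].
Step 2: syndromes of r = [11, 7, 5, 8, 6] (all sums mod 13).
  S_0 = Σ v_i r_i = 9·11 + 8·7 + 1·5 + 11·8 + 10·6 = 308 ≡ 9.
  S_1 = Σ v_i α_i r_i = 9·8·11 + 8·1·7 + 1·11·5 + 11·6·8 + 10·9·6 = 1971 ≡ 8.
  α_i^2 mod 13 = [12, 1, 4, 10, 3].
  S_2 = Σ v_i α_i^2 r_i = 9·12·11 + 8·1·7 + 1·4·5 + 11·10·8 + 10·3·6 = 2324 ≡ 10.
  S = (9, 8, 10) ≠ 0, so r is not a codeword (an error is present).
Step 3: locate the error. For a single error e at position i, S_ℓ = v_i·e·α_i^ℓ, so α_err = S_1/S_0.
  S_0^{−1} = 9^{−1} = 3 (mod 13), so α_err = 8·3 = 24 ≡ 11 = α_3. Error position i = 3.
  Consistency check: S_2/S_1 = 10·5 = 50 ≡ 11 = α_err ✓ (single-error assumption holds).
Step 4: error magnitude e = S_0/v_3 = S_0·∏_{j≠3}(α_3 − α_j) = 9·1 = 9 ≡ 9 (mod 13).
Step 5: correct position 3: c_3 = r_3 − e = 5 − 9 ≡ 9 (mod 13). Hence c = [11, 7, 9, 8, 6].
  Check: interpolating c through the α_i gives m(x) = 12 + 8·x (degree < 2) with m(α_i) = c_i for every i, so c is indeed a codeword.


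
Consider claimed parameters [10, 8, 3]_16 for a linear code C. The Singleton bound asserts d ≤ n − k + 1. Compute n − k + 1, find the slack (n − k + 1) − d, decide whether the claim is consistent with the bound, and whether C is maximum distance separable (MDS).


Singleton RHS = n − k + 1 = 3, slack = 0, bound satisfied, MDS.

Singleton bound: d ≤ n − k + 1.
Here n = 10, k = 8, so n − k + 1 = 3.
Given d = 3, check d ≤ 3: YES.
Slack = (n − k + 1) − d = 0.
The code is MDS (slack = 0).
Description: the claimed parameters are [10, 8, 3]_16; such a code would be MDS (meets Singleton bound).


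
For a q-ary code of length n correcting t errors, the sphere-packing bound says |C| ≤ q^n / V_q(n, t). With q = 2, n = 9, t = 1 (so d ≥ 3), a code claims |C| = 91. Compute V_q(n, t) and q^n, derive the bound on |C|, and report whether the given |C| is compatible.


V_q(n, t) = 10, q^n = 512, Hamming bound = 51, |C| = 91 > bound (violated).

Step 1: Compute V_q(n, t) = Σ_{j=0}^1 C(n, j) (q−1)^j.
  j = 0: C(9,0)·(1)^0 = 1·1 = 1.
  j = 1: C(9,1)·(1)^1 = 9·1 = 9.
  V_q(n, t) = 1 + 9 = 10.
Step 2: q^n = 2^9 = 512.
Step 3: Hamming bound ⌊q^n / V_q(n,t)⌋ = ⌊512/10⌋ = 51.
Step 4: Compare |C| = 91 to 51: violated.
The claimed |C| lies above the Hamming bound, so no 2-ary code of length 9 with d ≥ 3 can have 91 codewords.


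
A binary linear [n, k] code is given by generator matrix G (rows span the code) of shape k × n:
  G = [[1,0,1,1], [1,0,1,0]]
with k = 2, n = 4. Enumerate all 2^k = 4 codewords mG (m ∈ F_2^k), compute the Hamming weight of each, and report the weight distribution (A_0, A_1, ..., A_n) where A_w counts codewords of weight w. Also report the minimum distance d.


Weight distribution: A_0 = 1, A_1 = 1, A_2 = 1, A_3 = 1. Minimum distance d = 1.

Enumerate all 2^2 = 4 messages m ∈ F_2^2.
For each, compute codeword c = mG in F_2^4, then tally its weight.
  m = 00 → c = 0000, weight = 0.
  m = 10 → c = 1011, weight = 3.
  m = 01 → c = 1010, weight = 2.
  m = 11 → c = 0001, weight = 1.
Tally weights:
  weight 0: 1 codewords.
  weight 1: 1 codewords.
  weight 2: 1 codewords.
  weight 3: 1 codewords.
Minimum distance d = smallest w > 0 with A_w > 0 = 1.
Sanity: Σ A_w = 4 = 2^2 = 4 ✓.


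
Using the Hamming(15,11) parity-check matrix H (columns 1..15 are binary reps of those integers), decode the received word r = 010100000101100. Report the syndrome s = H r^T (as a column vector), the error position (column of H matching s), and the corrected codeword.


s = (1, 1, 0, 1)^T, error position = 13, corrected codeword c = 010100000101000

Compute s = H r^T mod 2 one row at a time:
  s_1 = 0 + 0 + 1 + 0 + 1 + 1 + 0 + 0 = 3 ≡ 1 (mod 2).
  s_2 = 1 + 0 + 0 + 0 + 1 + 1 + 0 + 0 = 3 ≡ 1 (mod 2).
  s_3 = 1 + 0 + 0 + 0 + 1 + 0 + 0 + 0 = 2 ≡ 0 (mod 2).
  s_4 = 0 + 0 + 0 + 0 + 0 + 0 + 1 + 0 = 1 ≡ 1 (mod 2).
s = (1, 1, 0, 1)^T — this equals column 13 of H (binary 1101), so error is at position 13.
Correct: flip bit 13 of r = 010100000101100 to get c = 010100000101000.


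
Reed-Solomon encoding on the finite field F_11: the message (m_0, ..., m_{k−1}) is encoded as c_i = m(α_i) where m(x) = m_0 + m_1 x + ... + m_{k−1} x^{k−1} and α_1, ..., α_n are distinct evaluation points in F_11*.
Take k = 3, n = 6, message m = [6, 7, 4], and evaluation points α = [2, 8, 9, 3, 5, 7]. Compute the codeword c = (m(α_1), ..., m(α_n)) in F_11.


c = [3, 10, 8, 8, 9, 9]

Message polynomial: m(x) = 6 + 7·x + 4·x^2 (mod 11).
For each evaluation point α_i, compute m(α_i) mod 11:
  α_1 = 2: Horner steps 4 → 4 → 3, so m(2) = 3.
  α_2 = 8: Horner steps 4 → 6 → 10, so m(8) = 10.
  α_3 = 9: Horner steps 4 → 10 → 8, so m(9) = 8.
  α_4 = 3: Horner steps 4 → 8 → 8, so m(3) = 8.
  α_5 = 5: Horner steps 4 → 5 → 9, so m(5) = 9.
  α_6 = 7: Horner steps 4 → 2 → 9, so m(7) = 9.
Codeword c = [3, 10, 8, 8, 9, 9] ∈ F_11^6.


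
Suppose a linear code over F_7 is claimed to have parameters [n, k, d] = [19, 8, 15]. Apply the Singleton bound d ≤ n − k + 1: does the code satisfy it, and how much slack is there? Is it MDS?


Singleton RHS = n − k + 1 = 12, slack = -3, bound violated (no such code; not MDS).

Singleton bound: d ≤ n − k + 1.
Here n = 19, k = 8, so n − k + 1 = 12.
Given d = 15, check d ≤ 12: NO.
Slack = (n − k + 1) − d = -3.
The slack is negative: d = 15 exceeds n − k + 1 = 12 by 3, so the Singleton bound is violated and no linear [19, 8, 15]_7 code can exist. In particular it is not MDS (MDS requires d = n − k + 1 exactly).
Description: the claimed parameters are [19, 8, 15]_7; such a code would be impossible (violates the Singleton bound).


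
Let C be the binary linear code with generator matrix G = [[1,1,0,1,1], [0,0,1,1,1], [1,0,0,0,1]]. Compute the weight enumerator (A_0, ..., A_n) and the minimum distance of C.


Weight distribution: A_0 = 1, A_2 = 2, A_3 = 4, A_4 = 1. Minimum distance d = 2.

Enumerate all 2^3 = 8 messages m ∈ F_2^3.
For each, compute codeword c = mG in F_2^5, then tally its weight.
  m = 000 → c = 00000, weight = 0.
  m = 100 → c = 11011, weight = 4.
  m = 010 → c = 00111, weight = 3.
  m = 110 → c = 11100, weight = 3.
  m = 001 → c = 10001, weight = 2.
  m = 101 → c = 01010, weight = 2.
  m = 011 → c = 10110, weight = 3.
  m = 111 → c = 01101, weight = 3.
Tally weights:
  weight 0: 1 codewords.
  weight 2: 2 codewords.
  weight 3: 4 codewords.
  weight 4: 1 codewords.
Minimum distance d = smallest w > 0 with A_w > 0 = 2.
Sanity: Σ A_w = 8 = 2^3 = 8 ✓.


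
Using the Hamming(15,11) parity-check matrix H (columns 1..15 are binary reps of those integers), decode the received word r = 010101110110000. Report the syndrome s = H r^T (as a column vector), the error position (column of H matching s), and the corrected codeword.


s = (1, 1, 1, 0)^T, error position = 14, corrected codeword c = 010101110110010

Compute s = H r^T mod 2 one row at a time:
  s_1 = 1 + 0 + 1 + 1 + 0 + 0 + 0 + 0 = 3 ≡ 1 (mod 2).
  s_2 = 1 + 0 + 1 + 1 + 0 + 0 + 0 + 0 = 3 ≡ 1 (mod 2).
  s_3 = 1 + 0 + 1 + 1 + 1 + 1 + 0 + 0 = 5 ≡ 1 (mod 2).
  s_4 = 0 + 0 + 0 + 1 + 0 + 1 + 0 + 0 = 2 ≡ 0 (mod 2).
s = (1, 1, 1, 0)^T — this equals column 14 of H (binary 1110), so error is at position 14.
Correct: flip bit 14 of r = 010101110110000 to get c = 010101110110010.


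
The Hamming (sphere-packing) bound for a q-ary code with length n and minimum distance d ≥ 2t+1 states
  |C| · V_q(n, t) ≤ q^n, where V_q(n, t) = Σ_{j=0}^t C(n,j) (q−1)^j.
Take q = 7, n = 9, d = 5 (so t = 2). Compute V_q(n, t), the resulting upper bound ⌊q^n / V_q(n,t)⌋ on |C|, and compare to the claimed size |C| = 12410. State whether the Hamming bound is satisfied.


V_q(n, t) = 1351, q^n = 40353607, Hamming bound = 29869, |C| = 12410 ≤ bound (satisfied).

Step 1: Compute V_q(n, t) = Σ_{j=0}^2 C(n, j) (q−1)^j.
  j = 0: C(9,0)·(6)^0 = 1·1 = 1.
  j = 1: C(9,1)·(6)^1 = 9·6 = 54.
  j = 2: C(9,2)·(6)^2 = 36·36 = 1296.
  V_q(n, t) = 1 + 54 + 1296 = 1351.
Step 2: q^n = 7^9 = 40353607.
Step 3: Hamming bound ⌊q^n / V_q(n,t)⌋ = ⌊40353607/1351⌋ = 29869.
Step 4: Compare |C| = 12410 to 29869: satisfied.
The claimed |C| lies below the Hamming bound.


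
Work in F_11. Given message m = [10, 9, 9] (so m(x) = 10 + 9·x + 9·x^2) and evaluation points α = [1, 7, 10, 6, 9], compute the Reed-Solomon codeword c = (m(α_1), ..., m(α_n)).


c = [6, 8, 10, 3, 6]

Message polynomial: m(x) = 10 + 9·x + 9·x^2 (mod 11).
For each evaluation point α_i, compute m(α_i) mod 11:
  α_1 = 1: Horner steps 9 → 7 → 6, so m(1) = 6.
  α_2 = 7: Horner steps 9 → 6 → 8, so m(7) = 8.
  α_3 = 10: Horner steps 9 → 0 → 10, so m(10) = 10.
  α_4 = 6: Horner steps 9 → 8 → 3, so m(6) = 3.
  α_5 = 9: Horner steps 9 → 2 → 6, so m(9) = 6.
Codeword c = [6, 8, 10, 3, 6] ∈ F_11^5.


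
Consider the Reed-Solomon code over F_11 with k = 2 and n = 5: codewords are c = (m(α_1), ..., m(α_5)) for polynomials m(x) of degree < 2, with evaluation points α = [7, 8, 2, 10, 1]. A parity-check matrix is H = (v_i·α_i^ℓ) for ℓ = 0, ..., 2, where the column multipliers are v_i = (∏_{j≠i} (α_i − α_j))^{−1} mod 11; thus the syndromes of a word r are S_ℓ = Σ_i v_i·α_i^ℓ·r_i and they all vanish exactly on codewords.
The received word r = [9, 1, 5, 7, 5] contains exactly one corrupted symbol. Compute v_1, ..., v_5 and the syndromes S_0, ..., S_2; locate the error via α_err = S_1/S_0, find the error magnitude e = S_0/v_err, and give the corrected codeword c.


S = (9, 9, 9), error at position 5, error magnitude e = 3, c = [9, 1, 5, 7, 2].

Step 1: column multipliers v_i = (∏_{j≠i}(α_i − α_j))^{−1} mod 11.
  i = 1 (α = 7): (7−8)(7−2)(7−10)(7−1) = (−1)·5·(−3)·6 = 90 ≡ 2, so v_1 = 2^{−1} = 6 (mod 11).
  i = 2 (α = 8): (8−7)(8−2)(8−10)(8−1) = 1·6·(−2)·7 = −84 ≡ 4, so v_2 = 4^{−1} = 3 (mod 11).
  i = 3 (α = 2): (2−7)(2−8)(2−10)(2−1) = (−5)·(−6)·(−8)·1 = −240 ≡ 2, so v_3 = 2^{−1} = 6 (mod 11).
  i = 4 (α = 10): (10−7)(10−8)(10−2)(10−1) = 3·2·8·9 = 432 ≡ 3, so v_4 = 3^{−1} = 4 (mod 11).
  i = 5 (α = 1): (1−7)(1−8)(1−2)(1−10) = (−6)·(−7)·(−1)·(−9) = 378 ≡ 4, so v_5 = 4^{−1} = 3 (mod 11).
  v = [6, 3, 6, 4, 3].
Step 2: syndromes of r = [9, 1, 5, 7, 5] (all sums mod 11).
  S_0 = Σ v_i r_i = 6·9 + 3·1 + 6·5 + 4·7 + 3·5 = 130 ≡ 9.
  S_1 = Σ v_i α_i r_i = 6·7·9 + 3·8·1 + 6·2·5 + 4·10·7 + 3·1·5 = 757 ≡ 9.
  α_i^2 mod 11 = [5, 9, 4, 1, 1].
  S_2 = Σ v_i α_i^2 r_i = 6·5·9 + 3·9·1 + 6·4·5 + 4·1·7 + 3·1·5 = 460 ≡ 9.
  S = (9, 9, 9) ≠ 0, so r is not a codeword (an error is present).
Step 3: locate the error. For a single error e at position i, S_ℓ = v_i·e·α_i^ℓ, so α_err = S_1/S_0.
  S_0^{−1} = 9^{−1} = 5 (mod 11), so α_err = 9·5 = 45 ≡ 1 = α_5. Error position i = 5.
  Consistency check: S_2/S_1 = 9·5 = 45 ≡ 1 = α_err ✓ (single-error assumption holds).
Step 4: error magnitude e = S_0/v_5 = S_0·∏_{j≠5}(α_5 − α_j) = 9·4 = 36 ≡ 3 (mod 11).
Step 5: correct position 5: c_5 = r_5 − e = 5 − 3 ≡ 2 (mod 11). Hence c = [9, 1, 5, 7, 2].
  Check: interpolating c through the α_i gives m(x) = 10 + 3·x (degree < 2) with m(α_i) = c_i for every i, so c is indeed a codeword.


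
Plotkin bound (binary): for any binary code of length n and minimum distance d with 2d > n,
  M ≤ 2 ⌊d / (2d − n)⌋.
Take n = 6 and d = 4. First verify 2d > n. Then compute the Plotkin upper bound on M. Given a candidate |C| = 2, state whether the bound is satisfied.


Plotkin bound M ≤ 4; given |C| = 2 ≤ bound (satisfied).

Check applicability: 2d = 8, n = 6.
2d − n = 2 > 0, so Plotkin applies.
Compute d/(2d−n) = 4/2 ≈ 2.0000.
⌊d/(2d−n)⌋ = 2.
Plotkin bound: M ≤ 2·2 = 4.
Given |C| = 2, check: satisfied.
This |C| is below the Plotkin bound.


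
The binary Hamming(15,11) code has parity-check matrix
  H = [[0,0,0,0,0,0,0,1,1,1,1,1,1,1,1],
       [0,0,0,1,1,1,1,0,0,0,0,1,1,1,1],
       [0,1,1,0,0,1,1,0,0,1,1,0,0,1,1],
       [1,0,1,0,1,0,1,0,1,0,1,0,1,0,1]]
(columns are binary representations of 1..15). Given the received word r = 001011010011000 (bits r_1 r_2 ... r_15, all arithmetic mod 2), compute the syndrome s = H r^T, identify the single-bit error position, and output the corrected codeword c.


s = (1, 1, 1, 1)^T, error position = 15, corrected codeword c = 001011010011001

Compute s = H r^T mod 2 one row at a time:
  s_1 = 1 + 0 + 0 + 1 + 1 + 0 + 0 + 0 = 3 ≡ 1 (mod 2).
  s_2 = 0 + 1 + 1 + 0 + 1 + 0 + 0 + 0 = 3 ≡ 1 (mod 2).
  s_3 = 0 + 1 + 1 + 0 + 0 + 1 + 0 + 0 = 3 ≡ 1 (mod 2).
  s_4 = 0 + 1 + 1 + 0 + 0 + 1 + 0 + 0 = 3 ≡ 1 (mod 2).
s = (1, 1, 1, 1)^T — this equals column 15 of H (binary 1111), so error is at position 15.
Correct: flip bit 15 of r = 001011010011000 to get c = 001011010011001.


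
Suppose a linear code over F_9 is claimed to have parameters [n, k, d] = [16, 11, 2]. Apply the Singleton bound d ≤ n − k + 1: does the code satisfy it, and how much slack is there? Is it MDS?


Singleton RHS = n − k + 1 = 6, slack = 4, bound satisfied, not MDS.

Singleton bound: d ≤ n − k + 1.
Here n = 16, k = 11, so n − k + 1 = 6.
Given d = 2, check d ≤ 6: YES.
Slack = (n − k + 1) − d = 4.
The code is NOT MDS (slack = 4 > 0).
Description: the claimed parameters are [16, 11, 2]_9; such a code would be non-MDS.


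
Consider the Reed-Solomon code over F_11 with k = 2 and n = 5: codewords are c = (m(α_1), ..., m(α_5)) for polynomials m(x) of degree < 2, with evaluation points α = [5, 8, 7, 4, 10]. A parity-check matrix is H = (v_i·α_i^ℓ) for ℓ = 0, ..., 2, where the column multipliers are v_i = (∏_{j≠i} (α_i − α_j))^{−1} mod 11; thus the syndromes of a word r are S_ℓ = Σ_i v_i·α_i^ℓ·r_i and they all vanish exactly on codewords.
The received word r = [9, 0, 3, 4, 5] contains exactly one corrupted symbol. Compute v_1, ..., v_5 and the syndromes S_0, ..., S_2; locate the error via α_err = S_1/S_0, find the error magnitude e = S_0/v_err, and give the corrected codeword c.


S = (6, 2, 8), error at position 4, error magnitude e = 3, c = [9, 0, 3, 1, 5].

Step 1: column multipliers v_i = (∏_{j≠i}(α_i − α_j))^{−1} mod 11.
  i = 1 (α = 5): (5−8)(5−7)(5−4)(5−10) = (−3)·(−2)·1·(−5) = −30 ≡ 3, so v_1 = 3^{−1} = 4 (mod 11).
  i = 2 (α = 8): (8−5)(8−7)(8−4)(8−10) = 3·1·4·(−2) = −24 ≡ 9, so v_2 = 9^{−1} = 5 (mod 11).
  i = 3 (α = 7): (7−5)(7−8)(7−4)(7−10) = 2·(−1)·3·(−3) = 18 ≡ 7, so v_3 = 7^{−1} = 8 (mod 11).
  i = 4 (α = 4): (4−5)(4−8)(4−7)(4−10) = (−1)·(−4)·(−3)·(−6) = 72 ≡ 6, so v_4 = 6^{−1} = 2 (mod 11).
  i = 5 (α = 10): (10−5)(10−8)(10−7)(10−4) = 5·2·3·6 = 180 ≡ 4, so v_5 = 4^{−1} = 3 (mod 11).
  v = [4, 5, 8, 2, 3].
Step 2: syndromes of r = [9, 0, 3, 4, 5] (all sums mod 11).
  S_0 = Σ v_i r_i = 4·9 + 5·0 + 8·3 + 2·4 + 3·5 = 83 ≡ 6.
  S_1 = Σ v_i α_i r_i = 4·5·9 + 5·8·0 + 8·7·3 + 2·4·4 + 3·10·5 = 530 ≡ 2.
  α_i^2 mod 11 = [3, 9, 5, 5, 1].
  S_2 = Σ v_i α_i^2 r_i = 4·3·9 + 5·9·0 + 8·5·3 + 2·5·4 + 3·1·5 = 283 ≡ 8.
  S = (6, 2, 8) ≠ 0, so r is not a codeword (an error is present).
Step 3: locate the error. For a single error e at position i, S_ℓ = v_i·e·α_i^ℓ, so α_err = S_1/S_0.
  S_0^{−1} = 6^{−1} = 2 (mod 11), so α_err = 2·2 = 4 ≡ 4 = α_4. Error position i = 4.
  Consistency check: S_2/S_1 = 8·6 = 48 ≡ 4 = α_err ✓ (single-error assumption holds).
Step 4: error magnitude e = S_0/v_4 = S_0·∏_{j≠4}(α_4 − α_j) = 6·6 = 36 ≡ 3 (mod 11).
Step 5: correct position 4: c_4 = r_4 − e = 4 − 3 ≡ 1 (mod 11). Hence c = [9, 0, 3, 1, 5].
  Check: interpolating c through the α_i gives m(x) = 2 + 8·x (degree < 2) with m(α_i) = c_i for every i, so c is indeed a codeword.


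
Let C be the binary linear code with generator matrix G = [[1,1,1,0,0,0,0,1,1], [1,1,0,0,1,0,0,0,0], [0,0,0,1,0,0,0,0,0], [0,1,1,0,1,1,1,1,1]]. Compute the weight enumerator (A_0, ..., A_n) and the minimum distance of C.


Weight distribution: A_0 = 1, A_1 = 1, A_3 = 2, A_4 = 4, A_5 = 3, A_6 = 2, A_7 = 2, A_8 = 1. Minimum distance d = 1.

Enumerate all 2^4 = 16 messages m ∈ F_2^4.
For each, compute codeword c = mG in F_2^9, then tally its weight.
  m = 0000 → c = 000000000, weight = 0.
  m = 1000 → c = 111000011, weight = 5.
  m = 0100 → c = 110010000, weight = 3.
  m = 1100 → c = 001010011, weight = 4.
  m = 0010 → c = 000100000, weight = 1.
  m = 1010 → c = 111100011, weight = 6.
  m = 0110 → c = 110110000, weight = 4.
  m = 1110 → c = 001110011, weight = 5.
  m = 0001 → c = 011011111, weight = 7.
  m = 1001 → c = 100011100, weight = 4.
  m = 0101 → c = 101001111, weight = 6.
  m = 1101 → c = 010001100, weight = 3.
  m = 0011 → c = 011111111, weight = 8.
  m = 1011 → c = 100111100, weight = 5.
  m = 0111 → c = 101101111, weight = 7.
  m = 1111 → c = 010101100, weight = 4.
Tally weights:
  weight 0: 1 codewords.
  weight 1: 1 codewords.
  weight 3: 2 codewords.
  weight 4: 4 codewords.
  weight 5: 3 codewords.
  weight 6: 2 codewords.
  weight 7: 2 codewords.
  weight 8: 1 codewords.
Minimum distance d = smallest w > 0 with A_w > 0 = 1.
Sanity: Σ A_w = 16 = 2^4 = 16 ✓.


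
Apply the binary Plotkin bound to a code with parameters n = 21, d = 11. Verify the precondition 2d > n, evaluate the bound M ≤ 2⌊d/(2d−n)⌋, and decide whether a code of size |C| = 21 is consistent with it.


Plotkin bound M ≤ 22; given |C| = 21 ≤ bound (satisfied).

Check applicability: 2d = 22, n = 21.
2d − n = 1 > 0, so Plotkin applies.
Compute d/(2d−n) = 11/1 ≈ 11.0000.
⌊d/(2d−n)⌋ = 11.
Plotkin bound: M ≤ 2·11 = 22.
Given |C| = 21, check: satisfied.
This |C| is below the Plotkin bound.


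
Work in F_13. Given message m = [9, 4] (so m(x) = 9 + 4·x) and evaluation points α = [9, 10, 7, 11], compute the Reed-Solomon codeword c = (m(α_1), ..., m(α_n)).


c = [6, 10, 11, 1]

Message polynomial: m(x) = 9 + 4·x (mod 13).
For each evaluation point α_i, compute m(α_i) mod 13:
  α_1 = 9: Horner steps 4 → 6, so m(9) = 6.
  α_2 = 10: Horner steps 4 → 10, so m(10) = 10.
  α_3 = 7: Horner steps 4 → 11, so m(7) = 11.
  α_4 = 11: Horner steps 4 → 1, so m(11) = 1.
Codeword c = [6, 10, 11, 1] ∈ F_13^4.


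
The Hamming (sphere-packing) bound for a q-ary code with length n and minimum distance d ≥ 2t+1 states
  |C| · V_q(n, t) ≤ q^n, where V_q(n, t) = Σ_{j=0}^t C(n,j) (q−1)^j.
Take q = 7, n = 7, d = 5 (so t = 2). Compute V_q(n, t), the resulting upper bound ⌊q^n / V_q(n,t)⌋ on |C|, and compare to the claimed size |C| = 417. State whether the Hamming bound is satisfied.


V_q(n, t) = 799, q^n = 823543, Hamming bound = 1030, |C| = 417 ≤ bound (satisfied).

Step 1: Compute V_q(n, t) = Σ_{j=0}^2 C(n, j) (q−1)^j.
  j = 0: C(7,0)·(6)^0 = 1·1 = 1.
  j = 1: C(7,1)·(6)^1 = 7·6 = 42.
  j = 2: C(7,2)·(6)^2 = 21·36 = 756.
  V_q(n, t) = 1 + 42 + 756 = 799.
Step 2: q^n = 7^7 = 823543.
Step 3: Hamming bound ⌊q^n / V_q(n,t)⌋ = ⌊823543/799⌋ = 1030.
Step 4: Compare |C| = 417 to 1030: satisfied.
The claimed |C| lies below the Hamming bound.


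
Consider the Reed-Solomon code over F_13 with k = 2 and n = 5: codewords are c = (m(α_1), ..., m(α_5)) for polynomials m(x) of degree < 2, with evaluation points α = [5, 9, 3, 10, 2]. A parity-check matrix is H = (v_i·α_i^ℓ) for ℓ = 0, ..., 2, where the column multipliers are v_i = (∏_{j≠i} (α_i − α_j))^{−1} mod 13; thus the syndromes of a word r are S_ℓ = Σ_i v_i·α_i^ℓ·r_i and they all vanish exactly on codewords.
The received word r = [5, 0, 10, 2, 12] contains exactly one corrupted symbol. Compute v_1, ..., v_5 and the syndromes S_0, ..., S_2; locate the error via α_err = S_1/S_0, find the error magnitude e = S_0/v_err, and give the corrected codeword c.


S = (5, 2, 6), error at position 3, error magnitude e = 9, c = [5, 0, 1, 2, 12].

Step 1: column multipliers v_i = (∏_{j≠i}(α_i − α_j))^{−1} mod 13.
  i = 1 (α = 5): (5−9)(5−3)(5−10)(5−2) = (−4)·2·(−5)·3 = 120 ≡ 3, so v_1 = 3^{−1} = 9 (mod 13).
  i = 2 (α = 9): (9−5)(9−3)(9−10)(9−2) = 4·6·(−1)·7 = −168 ≡ 1, so v_2 = 1^{−1} = 1 (mod 13).
  i = 3 (α = 3): (3−5)(3−9)(3−10)(3−2) = (−2)·(−6)·(−7)·1 = −84 ≡ 7, so v_3 = 7^{−1} = 2 (mod 13).
  i = 4 (α = 10): (10−5)(10−9)(10−3)(10−2) = 5·1·7·8 = 280 ≡ 7, so v_4 = 7^{−1} = 2 (mod 13).
  i = 5 (α = 2): (2−5)(2−9)(2−3)(2−10) = (−3)·(−7)·(−1)·(−8) = 168 ≡ 12, so v_5 = 12^{−1} = 12 (mod 13).
  v = [9, 1, 2, 2, 12].
Step 2: syndromes of r = [5, 0, 10, 2, 12] (all sums mod 13).
  S_0 = Σ v_i r_i = 9·5 + 1·0 + 2·10 + 2·2 + 12·12 = 213 ≡ 5.
  S_1 = Σ v_i α_i r_i = 9·5·5 + 1·9·0 + 2·3·10 + 2·10·2 + 12·2·12 = 613 ≡ 2.
  α_i^2 mod 13 = [12, 3, 9, 9, 4].
  S_2 = Σ v_i α_i^2 r_i = 9·12·5 + 1·3·0 + 2·9·10 + 2·9·2 + 12·4·12 = 1332 ≡ 6.
  S = (5, 2, 6) ≠ 0, so r is not a codeword (an error is present).
Step 3: locate the error. For a single error e at position i, S_ℓ = v_i·e·α_i^ℓ, so α_err = S_1/S_0.
  S_0^{−1} = 5^{−1} = 8 (mod 13), so α_err = 2·8 = 16 ≡ 3 = α_3. Error position i = 3.
  Consistency check: S_2/S_1 = 6·7 = 42 ≡ 3 = α_err ✓ (single-error assumption holds).
Step 4: error magnitude e = S_0/v_3 = S_0·∏_{j≠3}(α_3 − α_j) = 5·7 = 35 ≡ 9 (mod 13).
Step 5: correct position 3: c_3 = r_3 − e = 10 − 9 ≡ 1 (mod 13). Hence c = [5, 0, 1, 2, 12].
  Check: interpolating c through the α_i gives m(x) = 8 + 2·x (degree < 2) with m(α_i) = c_i for every i, so c is indeed a codeword.


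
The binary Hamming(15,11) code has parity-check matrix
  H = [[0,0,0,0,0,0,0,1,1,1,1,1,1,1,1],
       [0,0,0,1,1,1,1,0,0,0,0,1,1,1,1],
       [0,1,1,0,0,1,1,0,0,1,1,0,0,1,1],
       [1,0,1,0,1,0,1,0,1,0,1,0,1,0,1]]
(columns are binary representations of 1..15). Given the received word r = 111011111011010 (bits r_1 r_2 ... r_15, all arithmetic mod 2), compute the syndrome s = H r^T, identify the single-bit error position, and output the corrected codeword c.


s = (1, 1, 0, 0)^T, error position = 12, corrected codeword c = 111011111010010

Compute s = H r^T mod 2 one row at a time:
  s_1 = 1 + 1 + 0 + 1 + 1 + 0 + 1 + 0 = 5 ≡ 1 (mod 2).
  s_2 = 0 + 1 + 1 + 1 + 1 + 0 + 1 + 0 = 5 ≡ 1 (mod 2).
  s_3 = 1 + 1 + 1 + 1 + 0 + 1 + 1 + 0 = 6 ≡ 0 (mod 2).
  s_4 = 1 + 1 + 1 + 1 + 1 + 1 + 0 + 0 = 6 ≡ 0 (mod 2).
s = (1, 1, 0, 0)^T — this equals column 12 of H (binary 1100), so error is at position 12.
Correct: flip bit 12 of r = 111011111011010 to get c = 111011111010010.


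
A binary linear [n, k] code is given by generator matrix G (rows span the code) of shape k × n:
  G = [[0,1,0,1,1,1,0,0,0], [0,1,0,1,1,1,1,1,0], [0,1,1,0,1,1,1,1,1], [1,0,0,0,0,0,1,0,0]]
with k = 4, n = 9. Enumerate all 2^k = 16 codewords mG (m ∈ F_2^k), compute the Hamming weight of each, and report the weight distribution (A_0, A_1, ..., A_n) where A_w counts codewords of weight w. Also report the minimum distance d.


Weight distribution: A_0 = 1, A_2 = 3, A_3 = 1, A_4 = 1, A_5 = 4, A_6 = 3, A_7 = 3. Minimum distance d = 2.

Enumerate all 2^4 = 16 messages m ∈ F_2^4.
For each, compute codeword c = mG in F_2^9, then tally its weight.
  m = 0000 → c = 000000000, weight = 0.
  m = 1000 → c = 010111000, weight = 4.
  m = 0100 → c = 010111110, weight = 6.
  m = 1100 → c = 000000110, weight = 2.
  m = 0010 → c = 011011111, weight = 7.
  m = 1010 → c = 001100111, weight = 5.
  m = 0110 → c = 001100001, weight = 3.
  m = 1110 → c = 011011001, weight = 5.
  m = 0001 → c = 100000100, weight = 2.
  m = 1001 → c = 110111100, weight = 6.
  m = 0101 → c = 110111010, weight = 6.
  m = 1101 → c = 100000010, weight = 2.
  m = 0011 → c = 111011011, weight = 7.
  m = 1011 → c = 101100011, weight = 5.
  m = 0111 → c = 101100101, weight = 5.
  m = 1111 → c = 111011101, weight = 7.
Tally weights:
  weight 0: 1 codewords.
  weight 2: 3 codewords.
  weight 3: 1 codewords.
  weight 4: 1 codewords.
  weight 5: 4 codewords.
  weight 6: 3 codewords.
  weight 7: 3 codewords.
Minimum distance d = smallest w > 0 with A_w > 0 = 2.
Sanity: Σ A_w = 16 = 2^4 = 16 ✓.


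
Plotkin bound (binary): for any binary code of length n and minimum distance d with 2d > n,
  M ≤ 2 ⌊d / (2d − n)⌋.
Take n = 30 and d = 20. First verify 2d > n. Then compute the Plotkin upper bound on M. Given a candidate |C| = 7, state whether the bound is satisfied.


Plotkin bound M ≤ 4; given |C| = 7 > bound (violated).

Check applicability: 2d = 40, n = 30.
2d − n = 10 > 0, so Plotkin applies.
Compute d/(2d−n) = 20/10 ≈ 2.0000.
⌊d/(2d−n)⌋ = 2.
Plotkin bound: M ≤ 2·2 = 4.
Given |C| = 7, check: VIOLATED.
This |C| is above the Plotkin bound, so no binary code with n = 30, d = 20 and 7 codewords exists.


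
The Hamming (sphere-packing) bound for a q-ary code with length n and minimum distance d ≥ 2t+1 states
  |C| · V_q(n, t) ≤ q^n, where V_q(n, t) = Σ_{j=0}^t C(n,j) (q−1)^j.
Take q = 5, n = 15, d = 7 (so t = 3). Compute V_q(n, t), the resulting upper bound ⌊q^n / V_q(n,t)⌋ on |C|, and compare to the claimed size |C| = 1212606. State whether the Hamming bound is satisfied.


V_q(n, t) = 30861, q^n = 30517578125, Hamming bound = 988871, |C| = 1212606 > bound (violated).

Step 1: Compute V_q(n, t) = Σ_{j=0}^3 C(n, j) (q−1)^j.
  j = 0: C(15,0)·(4)^0 = 1·1 = 1.
  j = 1: C(15,1)·(4)^1 = 15·4 = 60.
  j = 2: C(15,2)·(4)^2 = 105·16 = 1680.
  j = 3: C(15,3)·(4)^3 = 455·64 = 29120.
  V_q(n, t) = 1 + 60 + 1680 + 29120 = 30861.
Step 2: q^n = 5^15 = 30517578125.
Step 3: Hamming bound ⌊q^n / V_q(n,t)⌋ = ⌊30517578125/30861⌋ = 988871.
Step 4: Compare |C| = 1212606 to 988871: violated.
The claimed |C| lies above the Hamming bound, so no 5-ary code of length 15 with d ≥ 7 can have 1212606 codewords.


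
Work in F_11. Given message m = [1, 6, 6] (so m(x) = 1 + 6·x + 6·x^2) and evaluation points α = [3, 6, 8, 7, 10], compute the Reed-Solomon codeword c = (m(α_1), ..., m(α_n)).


c = [7, 0, 4, 7, 1]

Message polynomial: m(x) = 1 + 6·x + 6·x^2 (mod 11).
For each evaluation point α_i, compute m(α_i) mod 11:
  α_1 = 3: Horner steps 6 → 2 → 7, so m(3) = 7.
  α_2 = 6: Horner steps 6 → 9 → 0, so m(6) = 0.
  α_3 = 8: Horner steps 6 → 10 → 4, so m(8) = 4.
  α_4 = 7: Horner steps 6 → 4 → 7, so m(7) = 7.
  α_5 = 10: Horner steps 6 → 0 → 1, so m(10) = 1.
Codeword c = [7, 0, 4, 7, 1] ∈ F_11^5.


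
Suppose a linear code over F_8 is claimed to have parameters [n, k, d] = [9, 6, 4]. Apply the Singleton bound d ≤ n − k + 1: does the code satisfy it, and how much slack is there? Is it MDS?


Singleton RHS = n − k + 1 = 4, slack = 0, bound satisfied, MDS.

Singleton bound: d ≤ n − k + 1.
Here n = 9, k = 6, so n − k + 1 = 4.
Given d = 4, check d ≤ 4: YES.
Slack = (n − k + 1) − d = 0.
The code is MDS (slack = 0).
Description: the claimed parameters are [9, 6, 4]_8; such a code would be MDS (meets Singleton bound).


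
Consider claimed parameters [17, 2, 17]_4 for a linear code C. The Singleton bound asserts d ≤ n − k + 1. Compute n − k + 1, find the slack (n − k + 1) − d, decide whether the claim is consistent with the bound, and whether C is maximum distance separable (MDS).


Singleton RHS = n − k + 1 = 16, slack = -1, bound violated (no such code; not MDS).

Singleton bound: d ≤ n − k + 1.
Here n = 17, k = 2, so n − k + 1 = 16.
Given d = 17, check d ≤ 16: NO.
Slack = (n − k + 1) − d = -1.
The slack is negative: d = 17 exceeds n − k + 1 = 16 by 1, so the Singleton bound is violated and no linear [17, 2, 17]_4 code can exist. In particular it is not MDS (MDS requires d = n − k + 1 exactly).
Description: the claimed parameters are [17, 2, 17]_4; such a code would be impossible (violates the Singleton bound).


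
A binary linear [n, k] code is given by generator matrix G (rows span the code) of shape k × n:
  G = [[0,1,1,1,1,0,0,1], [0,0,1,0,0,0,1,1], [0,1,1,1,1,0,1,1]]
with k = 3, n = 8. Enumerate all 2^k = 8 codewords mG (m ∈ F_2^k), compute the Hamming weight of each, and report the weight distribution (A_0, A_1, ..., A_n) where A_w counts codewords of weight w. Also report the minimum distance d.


Weight distribution: A_0 = 1, A_1 = 1, A_2 = 1, A_3 = 2, A_4 = 1, A_5 = 1, A_6 = 1. Minimum distance d = 1.

Enumerate all 2^3 = 8 messages m ∈ F_2^3.
For each, compute codeword c = mG in F_2^8, then tally its weight.
  m = 000 → c = 00000000, weight = 0.
  m = 100 → c = 01111001, weight = 5.
  m = 010 → c = 00100011, weight = 3.
  m = 110 → c = 01011010, weight = 4.
  m = 001 → c = 01111011, weight = 6.
  m = 101 → c = 00000010, weight = 1.
  m = 011 → c = 01011000, weight = 3.
  m = 111 → c = 00100001, weight = 2.
Tally weights:
  weight 0: 1 codewords.
  weight 1: 1 codewords.
  weight 2: 1 codewords.
  weight 3: 2 codewords.
  weight 4: 1 codewords.
  weight 5: 1 codewords.
  weight 6: 1 codewords.
Minimum distance d = smallest w > 0 with A_w > 0 = 1.
Sanity: Σ A_w = 8 = 2^3 = 8 ✓.


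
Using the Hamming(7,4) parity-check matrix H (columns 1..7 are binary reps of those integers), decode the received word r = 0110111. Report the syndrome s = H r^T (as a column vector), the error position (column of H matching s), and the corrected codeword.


s = (1, 0, 1)^T, error position = 5, corrected codeword c = 0110011

Compute s = H r^T mod 2 one row at a time:
  s_1 = 0 + 1 + 1 + 1 = 3 ≡ 1 (mod 2).
  s_2 = 1 + 1 + 1 + 1 = 4 ≡ 0 (mod 2).
  s_3 = 0 + 1 + 1 + 1 = 3 ≡ 1 (mod 2).
s = (1, 0, 1)^T — this equals column 5 of H (binary 101), so error is at position 5.
Correct: flip bit 5 of r = 0110111 to get c = 0110011.


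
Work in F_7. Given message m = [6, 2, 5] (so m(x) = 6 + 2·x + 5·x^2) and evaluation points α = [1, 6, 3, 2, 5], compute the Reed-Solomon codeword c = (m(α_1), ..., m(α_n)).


c = [6, 2, 1, 2, 1]

Message polynomial: m(x) = 6 + 2·x + 5·x^2 (mod 7).
For each evaluation point α_i, compute m(α_i) mod 7:
  α_1 = 1: Horner steps 5 → 0 → 6, so m(1) = 6.
  α_2 = 6: Horner steps 5 → 4 → 2, so m(6) = 2.
  α_3 = 3: Horner steps 5 → 3 → 1, so m(3) = 1.
  α_4 = 2: Horner steps 5 → 5 → 2, so m(2) = 2.
  α_5 = 5: Horner steps 5 → 6 → 1, so m(5) = 1.
Codeword c = [6, 2, 1, 2, 1] ∈ F_7^5.


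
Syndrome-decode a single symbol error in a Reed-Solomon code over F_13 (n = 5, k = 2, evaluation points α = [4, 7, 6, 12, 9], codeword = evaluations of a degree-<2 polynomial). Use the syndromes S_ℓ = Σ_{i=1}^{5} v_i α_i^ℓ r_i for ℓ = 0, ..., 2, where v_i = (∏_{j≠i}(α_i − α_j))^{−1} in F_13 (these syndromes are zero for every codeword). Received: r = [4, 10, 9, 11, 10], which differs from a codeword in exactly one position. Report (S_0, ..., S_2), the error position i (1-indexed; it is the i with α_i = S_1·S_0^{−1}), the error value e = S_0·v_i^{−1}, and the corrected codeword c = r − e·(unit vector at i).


S = (11, 12, 6), error at position 2, error magnitude e = 5, c = [4, 5, 9, 11, 10].

Step 1: column multipliers v_i = (∏_{j≠i}(α_i − α_j))^{−1} mod 13.
  i = 1 (α = 4): (4−7)(4−6)(4−12)(4−9) = (−3)·(−2)·(−8)·(−5) = 240 ≡ 6, so v_1 = 6^{−1} = 11 (mod 13).
  i = 2 (α = 7): (7−4)(7−6)(7−12)(7−9) = 3·1·(−5)·(−2) = 30 ≡ 4, so v_2 = 4^{−1} = 10 (mod 13).
  i = 3 (α = 6): (6−4)(6−7)(6−12)(6−9) = 2·(−1)·(−6)·(−3) = −36 ≡ 3, so v_3 = 3^{−1} = 9 (mod 13).
  i = 4 (α = 12): (12−4)(12−7)(12−6)(12−9) = 8·5·6·3 = 720 ≡ 5, so v_4 = 5^{−1} = 8 (mod 13).
  i = 5 (α = 9): (9−4)(9−7)(9−6)(9−12) = 5·2·3·(−3) = −90 ≡ 1, so v_5 = 1^{−1} = 1 (mod 13).
  v = [11, 10, 9, 8, 1].
Step 2: syndromes of r = [4, 10, 9, 11, 10] (all sums mod 13).
  S_0 = Σ v_i r_i = 11·4 + 10·10 + 9·9 + 8·11 + 1·10 = 323 ≡ 11.
  S_1 = Σ v_i α_i r_i = 11·4·4 + 10·7·10 + 9·6·9 + 8·12·11 + 1·9·10 = 2508 ≡ 12.
  α_i^2 mod 13 = [3, 10, 10, 1, 3].
  S_2 = Σ v_i α_i^2 r_i = 11·3·4 + 10·10·10 + 9·10·9 + 8·1·11 + 1·3·10 = 2060 ≡ 6.
  S = (11, 12, 6) ≠ 0, so r is not a codeword (an error is present).
Step 3: locate the error. For a single error e at position i, S_ℓ = v_i·e·α_i^ℓ, so α_err = S_1/S_0.
  S_0^{−1} = 11^{−1} = 6 (mod 13), so α_err = 12·6 = 72 ≡ 7 = α_2. Error position i = 2.
  Consistency check: S_2/S_1 = 6·12 = 72 ≡ 7 = α_err ✓ (single-error assumption holds).
Step 4: error magnitude e = S_0/v_2 = S_0·∏_{j≠2}(α_2 − α_j) = 11·4 = 44 ≡ 5 (mod 13).
Step 5: correct position 2: c_2 = r_2 − e = 10 − 5 ≡ 5 (mod 13). Hence c = [4, 5, 9, 11, 10].
  Check: interpolating c through the α_i gives m(x) = 7 + 9·x (degree < 2) with m(α_i) = c_i for every i, so c is indeed a codeword.
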